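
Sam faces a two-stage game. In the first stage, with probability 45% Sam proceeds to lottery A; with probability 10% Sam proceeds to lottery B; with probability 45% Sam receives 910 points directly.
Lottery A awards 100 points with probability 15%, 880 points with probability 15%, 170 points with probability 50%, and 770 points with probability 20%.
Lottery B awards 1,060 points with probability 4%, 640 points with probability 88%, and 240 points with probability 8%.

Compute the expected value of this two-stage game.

EV(A) = 0.15 × 100 + 0.15 × 880 + 0.5 × 170 + 0.2 × 770 = 15 + 132 + 85 + 154 = 386
EV(B) = 0.04 × 1060 + 0.88 × 640 + 0.08 × 240 = 42.4 + 563.2 + 19.2 = 624.8
Branch C: 910 (certain)
Overall = 0.45 × 386 + 0.1 × 624.8 + 0.45 × 910 = 173.7 + 62.48 + 409.5 = 645.68

645.68 points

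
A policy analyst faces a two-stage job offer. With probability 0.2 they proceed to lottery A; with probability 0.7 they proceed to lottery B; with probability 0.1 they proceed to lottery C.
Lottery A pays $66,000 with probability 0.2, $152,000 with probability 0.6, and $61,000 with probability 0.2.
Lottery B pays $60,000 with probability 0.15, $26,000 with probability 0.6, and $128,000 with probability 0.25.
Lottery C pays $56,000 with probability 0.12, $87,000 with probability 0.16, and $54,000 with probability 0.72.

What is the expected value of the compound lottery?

EV(A) = 0.2 × 66000 + 0.6 × 152000 + 0.2 × 61000 = 13200 + 91200 + 12200 = 116600
EV(B) = 0.15 × 60000 + 0.6 × 26000 + 0.25 × 128000 = 9000 + 15600 + 32000 = 56600
EV(C) = 0.12 × 56000 + 0.16 × 87000 + 0.72 × 54000 = 6720 + 13920 + 38880 = 59520
Overall = 0.2 × 116600 + 0.7 × 56600 + 0.1 × 59520 = 23320 + 39620 + 5952 = 68892

$68,892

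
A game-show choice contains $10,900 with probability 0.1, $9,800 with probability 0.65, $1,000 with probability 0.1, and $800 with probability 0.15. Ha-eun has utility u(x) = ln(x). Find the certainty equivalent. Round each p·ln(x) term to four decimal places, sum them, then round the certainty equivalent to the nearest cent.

$5,414.31

E[u] = 0.1·ln(10900) + 0.65·ln(9800) + 0.1·ln(1000) + 0.15·ln(800) = 0.9297 + 5.9736 + 0.6908 + 1.0027 = 8.5968
CE = e^8.5968 ≈ 5414.31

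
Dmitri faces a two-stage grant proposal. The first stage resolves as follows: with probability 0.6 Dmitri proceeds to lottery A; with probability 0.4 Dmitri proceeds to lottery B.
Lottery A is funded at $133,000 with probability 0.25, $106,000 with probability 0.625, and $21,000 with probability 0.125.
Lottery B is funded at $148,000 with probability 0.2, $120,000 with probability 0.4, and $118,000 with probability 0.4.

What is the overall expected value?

$111,195

EV(A) = 0.25 × 133000 + 0.625 × 106000 + 0.125 × 21000 = 33250 + 66250 + 2625 = 102125
EV(B) = 0.2 × 148000 + 0.4 × 120000 + 0.4 × 118000 = 29600 + 48000 + 47200 = 124800
Overall = 0.6 × 102125 + 0.4 × 124800 = 61275 + 49920 = 111195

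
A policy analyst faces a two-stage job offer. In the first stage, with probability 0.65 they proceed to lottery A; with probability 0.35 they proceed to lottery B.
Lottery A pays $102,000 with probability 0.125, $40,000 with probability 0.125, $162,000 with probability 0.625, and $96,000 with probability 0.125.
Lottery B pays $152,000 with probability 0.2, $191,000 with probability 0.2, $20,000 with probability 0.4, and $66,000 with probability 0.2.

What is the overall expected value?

$116,580

EV(A) = 0.125 × 102000 + 0.125 × 40000 + 0.625 × 162000 + 0.125 × 96000 = 12750 + 5000 + 101250 + 12000 = 131000
EV(B) = 0.2 × 152000 + 0.2 × 191000 + 0.4 × 20000 + 0.2 × 66000 = 30400 + 38200 + 8000 + 13200 = 89800
Overall = 0.65 × 131000 + 0.35 × 89800 = 85150 + 31430 = 116580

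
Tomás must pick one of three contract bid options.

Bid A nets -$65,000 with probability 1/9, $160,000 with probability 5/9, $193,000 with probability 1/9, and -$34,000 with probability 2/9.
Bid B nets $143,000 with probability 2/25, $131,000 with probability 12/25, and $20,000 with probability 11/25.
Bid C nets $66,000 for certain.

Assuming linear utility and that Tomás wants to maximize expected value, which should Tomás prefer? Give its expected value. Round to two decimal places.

Bid A ($95,555.56)

Bid A = 1/9 × (-65000) + 5/9 × 160000 + 1/9 × 193000 + 2/9 × (-34000) = -7222.2222 + 88888.8889 + 21444.4444 − 7555.5556 = 95555.5556
Bid B = 2/25 × 143000 + 12/25 × 131000 + 11/25 × 20000 = 11440 + 62880 + 8800 = 83120
Bid C: 66000 (certain)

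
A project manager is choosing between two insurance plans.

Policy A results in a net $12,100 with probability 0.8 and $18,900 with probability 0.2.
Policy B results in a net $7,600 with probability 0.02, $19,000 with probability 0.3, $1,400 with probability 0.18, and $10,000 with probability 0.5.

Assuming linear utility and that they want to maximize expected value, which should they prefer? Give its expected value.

Policy A ($13,460)

Policy A = 0.8 × 12100 + 0.2 × 18900 = 9680 + 3780 = 13460
Policy B = 0.02 × 7600 + 0.3 × 19000 + 0.18 × 1400 + 0.5 × 10000 = 152 + 5700 + 252 + 5000 = 11104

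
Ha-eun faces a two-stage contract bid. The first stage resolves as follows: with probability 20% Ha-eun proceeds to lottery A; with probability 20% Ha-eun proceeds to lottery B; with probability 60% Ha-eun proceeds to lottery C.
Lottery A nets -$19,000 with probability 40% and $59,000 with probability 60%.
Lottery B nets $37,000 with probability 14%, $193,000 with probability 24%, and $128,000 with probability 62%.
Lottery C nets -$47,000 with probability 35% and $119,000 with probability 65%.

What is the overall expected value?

$68,272

EV(A) = 0.4 × (-19000) + 0.6 × 59000 = -7600 + 35400 = 27800
EV(B) = 0.14 × 37000 + 0.24 × 193000 + 0.62 × 128000 = 5180 + 46320 + 79360 = 130860
EV(C) = 0.35 × (-47000) + 0.65 × 119000 = -16450 + 77350 = 60900
Overall = 0.2 × 27800 + 0.2 × 130860 + 0.6 × 60900 = 5560 + 26172 + 36540 = 68272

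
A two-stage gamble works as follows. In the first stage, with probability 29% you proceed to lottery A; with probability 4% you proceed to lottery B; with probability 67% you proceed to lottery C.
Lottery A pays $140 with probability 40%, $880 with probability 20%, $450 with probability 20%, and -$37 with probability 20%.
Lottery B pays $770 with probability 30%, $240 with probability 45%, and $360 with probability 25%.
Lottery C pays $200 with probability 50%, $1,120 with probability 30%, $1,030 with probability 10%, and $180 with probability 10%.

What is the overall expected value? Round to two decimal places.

$481.58

EV(A) = 0.4 × 140 + 0.2 × 880 + 0.2 × 450 + 0.2 × (-37) = 56 + 176 + 90 − 7.4 = 314.6
EV(B) = 0.3 × 770 + 0.45 × 240 + 0.25 × 360 = 231 + 108 + 90 = 429
EV(C) = 0.5 × 200 + 0.3 × 1120 + 0.1 × 1030 + 0.1 × 180 = 100 + 336 + 103 + 18 = 557
Overall = 0.29 × 314.6 + 0.04 × 429 + 0.67 × 557 = 91.234 + 17.16 + 373.19 = 481.584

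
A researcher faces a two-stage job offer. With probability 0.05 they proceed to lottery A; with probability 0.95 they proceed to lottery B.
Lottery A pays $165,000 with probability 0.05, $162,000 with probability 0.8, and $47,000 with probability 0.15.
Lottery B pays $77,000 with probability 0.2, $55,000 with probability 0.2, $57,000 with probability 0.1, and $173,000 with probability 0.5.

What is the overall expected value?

$119,915

EV(A) = 0.05 × 165000 + 0.8 × 162000 + 0.15 × 47000 = 8250 + 129600 + 7050 = 144900
EV(B) = 0.2 × 77000 + 0.2 × 55000 + 0.1 × 57000 + 0.5 × 173000 = 15400 + 11000 + 5700 + 86500 = 118600
Overall = 0.05 × 144900 + 0.95 × 118600 = 7245 + 112670 = 119915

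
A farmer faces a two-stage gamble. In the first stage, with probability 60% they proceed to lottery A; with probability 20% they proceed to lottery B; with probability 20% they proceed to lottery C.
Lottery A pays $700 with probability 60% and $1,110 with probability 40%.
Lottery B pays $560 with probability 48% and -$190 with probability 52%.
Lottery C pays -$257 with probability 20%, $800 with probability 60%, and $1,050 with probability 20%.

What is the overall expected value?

$680.12

EV(A) = 0.6 × 700 + 0.4 × 1110 = 420 + 444 = 864
EV(B) = 0.48 × 560 + 0.52 × (-190) = 268.8 − 98.8 = 170
EV(C) = 0.2 × (-257) + 0.6 × 800 + 0.2 × 1050 = -51.4 + 480 + 210 = 638.6
Overall = 0.6 × 864 + 0.2 × 170 + 0.2 × 638.6 = 518.4 + 34 + 127.72 = 680.12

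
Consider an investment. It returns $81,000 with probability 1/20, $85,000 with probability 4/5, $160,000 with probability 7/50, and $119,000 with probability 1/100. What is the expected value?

$95,640

EV = 1/20 × 81000 + 4/5 × 85000 + 7/50 × 160000 + 1/100 × 119000 = 4050 + 68000 + 22400 + 1190 = 95640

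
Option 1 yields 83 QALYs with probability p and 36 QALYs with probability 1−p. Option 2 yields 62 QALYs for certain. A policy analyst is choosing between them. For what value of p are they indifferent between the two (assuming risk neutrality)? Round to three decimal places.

p = 0.553

p·83 + (1−p)·36 = 62
47p + 36 = 62
p = (62 − 36) / 47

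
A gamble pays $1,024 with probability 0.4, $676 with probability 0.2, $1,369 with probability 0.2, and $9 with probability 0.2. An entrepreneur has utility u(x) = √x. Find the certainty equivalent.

$676

E[u] = 0.4·√1024 + 0.2·√676 + 0.2·√1369 + 0.2·√9 = 0.4·32 + 0.2·26 + 0.2·37 + 0.2·3 = 26
CE = (26)² = 676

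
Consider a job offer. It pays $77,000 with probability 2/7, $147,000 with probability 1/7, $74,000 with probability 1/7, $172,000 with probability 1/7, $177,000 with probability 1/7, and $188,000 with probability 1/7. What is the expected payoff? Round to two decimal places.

EV = 2/7 × 77000 + 1/7 × 147000 + 1/7 × 74000 + 1/7 × 172000 + 1/7 × 177000 + 1/7 × 188000 = 22000 + 21000 + 10571.4286 + 24571.4286 + 25285.7143 + 26857.1429 = 130285.7143

$130,285.71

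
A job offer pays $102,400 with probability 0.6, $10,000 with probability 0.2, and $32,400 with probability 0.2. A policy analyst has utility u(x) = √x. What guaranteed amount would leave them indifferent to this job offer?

$61,504

E[u] = 0.6·√102400 + 0.2·√10000 + 0.2·√32400 = 0.6·320 + 0.2·100 + 0.2·180 = 248
CE = (248)² = 61504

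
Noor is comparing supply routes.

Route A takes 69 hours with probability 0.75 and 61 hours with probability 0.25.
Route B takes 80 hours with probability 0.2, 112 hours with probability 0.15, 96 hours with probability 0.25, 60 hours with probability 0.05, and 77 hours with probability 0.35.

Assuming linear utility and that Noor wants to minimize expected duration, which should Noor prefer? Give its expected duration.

Route A = 0.75 × 69 + 0.25 × 61 = 51.75 + 15.25 = 67
Route B = 0.2 × 80 + 0.15 × 112 + 0.25 × 96 + 0.05 × 60 + 0.35 × 77 = 16 + 16.8 + 24 + 3 + 26.95 = 86.75

Route A (67 hours)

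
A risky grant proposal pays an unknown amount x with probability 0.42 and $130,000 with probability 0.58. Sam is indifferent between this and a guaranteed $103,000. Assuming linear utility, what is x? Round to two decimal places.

0.42·x + 0.58·130000 = 103000
0.42·x = 103000 − 75400 = 27600
x = 27600 / 0.42 = 65714.2857

x = $65,714.29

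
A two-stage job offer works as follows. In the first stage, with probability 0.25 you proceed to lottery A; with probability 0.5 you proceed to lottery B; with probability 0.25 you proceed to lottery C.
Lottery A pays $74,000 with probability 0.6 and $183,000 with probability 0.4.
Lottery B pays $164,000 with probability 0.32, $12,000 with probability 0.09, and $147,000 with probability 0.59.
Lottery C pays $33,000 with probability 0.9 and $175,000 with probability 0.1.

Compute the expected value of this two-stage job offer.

$111,345

EV(A) = 0.6 × 74000 + 0.4 × 183000 = 44400 + 73200 = 117600
EV(B) = 0.32 × 164000 + 0.09 × 12000 + 0.59 × 147000 = 52480 + 1080 + 86730 = 140290
EV(C) = 0.9 × 33000 + 0.1 × 175000 = 29700 + 17500 = 47200
Overall = 0.25 × 117600 + 0.5 × 140290 + 0.25 × 47200 = 29400 + 70145 + 11800 = 111345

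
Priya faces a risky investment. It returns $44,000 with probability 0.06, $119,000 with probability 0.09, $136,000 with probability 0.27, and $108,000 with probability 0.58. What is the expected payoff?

$112,710

EV = 0.06 × 44000 + 0.09 × 119000 + 0.27 × 136000 + 0.58 × 108000 = 2640 + 10710 + 36720 + 62640 = 112710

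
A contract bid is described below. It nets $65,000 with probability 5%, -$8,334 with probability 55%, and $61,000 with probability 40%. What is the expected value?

$23,066.30

EV = 0.05 × 65000 + 0.55 × (-8334) + 0.4 × 61000 = 3250 − 4583.7 + 24400 = 23066.3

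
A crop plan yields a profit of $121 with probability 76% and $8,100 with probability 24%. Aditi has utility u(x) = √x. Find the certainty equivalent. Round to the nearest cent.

$897.60

E[u] = 0.76·√121 + 0.24·√8100 = 0.76·11 + 0.24·90 = 29.96
CE = (29.96)² = 897.6016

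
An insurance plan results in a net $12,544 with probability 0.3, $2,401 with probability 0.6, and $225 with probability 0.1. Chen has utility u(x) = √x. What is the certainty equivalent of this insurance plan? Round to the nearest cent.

$4,160.25

E[u] = 0.3·√12544 + 0.6·√2401 + 0.1·√225 = 0.3·112 + 0.6·49 + 0.1·15 = 64.5
CE = (64.5)² = 4160.25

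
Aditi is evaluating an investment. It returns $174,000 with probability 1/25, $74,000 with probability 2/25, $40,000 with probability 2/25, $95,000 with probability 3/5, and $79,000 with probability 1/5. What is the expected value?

EV = 1/25 × 174000 + 2/25 × 74000 + 2/25 × 40000 + 3/5 × 95000 + 1/5 × 79000 = 6960 + 5920 + 3200 + 57000 + 15800 = 88880

$88,880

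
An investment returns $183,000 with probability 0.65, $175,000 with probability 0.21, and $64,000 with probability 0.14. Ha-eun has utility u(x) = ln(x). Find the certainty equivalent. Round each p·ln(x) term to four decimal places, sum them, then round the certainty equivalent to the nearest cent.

E[u] = 0.65·ln(183000) + 0.21·ln(175000) + 0.14·ln(64000) = 7.8762 + 2.5352 + 1.5493 = 11.9607
CE = e^11.9607 ≈ 156482.58

$156,482.58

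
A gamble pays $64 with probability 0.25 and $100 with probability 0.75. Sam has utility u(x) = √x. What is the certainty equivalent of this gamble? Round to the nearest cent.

E[u] = 0.25·√64 + 0.75·√100 = 0.25·8 + 0.75·10 = 9.5
CE = (9.5)² = 90.25

$90.25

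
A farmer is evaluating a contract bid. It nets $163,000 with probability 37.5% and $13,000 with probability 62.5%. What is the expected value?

EV = 0.375 × 163000 + 0.625 × 13000 = 61125 + 8125 = 69250

$69,250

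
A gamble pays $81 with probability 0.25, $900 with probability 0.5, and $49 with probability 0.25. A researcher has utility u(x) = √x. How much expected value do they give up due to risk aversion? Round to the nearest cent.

$121.50

E[u] = 0.25·√81 + 0.5·√900 + 0.25·√49 = 0.25·9 + 0.5·30 + 0.25·7 = 19
CE = (19)² = 361
Risk premium = EV − CE = 482.5 − 361 = 121.5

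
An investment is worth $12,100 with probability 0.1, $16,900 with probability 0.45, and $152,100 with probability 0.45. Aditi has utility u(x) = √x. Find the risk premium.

$17,235

E[u] = 0.1·√12100 + 0.45·√16900 + 0.45·√152100 = 0.1·110 + 0.45·130 + 0.45·390 = 245
CE = (245)² = 60025
Risk premium = EV − CE = 77260 − 60025 = 17235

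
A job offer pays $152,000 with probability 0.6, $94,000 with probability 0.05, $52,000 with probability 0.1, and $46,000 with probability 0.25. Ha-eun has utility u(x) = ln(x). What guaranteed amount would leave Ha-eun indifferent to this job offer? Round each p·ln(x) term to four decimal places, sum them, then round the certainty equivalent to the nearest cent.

E[u] = 0.6·ln(152000) + 0.05·ln(94000) + 0.1·ln(52000) + 0.25·ln(46000) = 7.1590 + 0.5726 + 1.0859 + 2.6841 = 11.5016
CE = e^11.5016 ≈ 98873.84

$98,873.84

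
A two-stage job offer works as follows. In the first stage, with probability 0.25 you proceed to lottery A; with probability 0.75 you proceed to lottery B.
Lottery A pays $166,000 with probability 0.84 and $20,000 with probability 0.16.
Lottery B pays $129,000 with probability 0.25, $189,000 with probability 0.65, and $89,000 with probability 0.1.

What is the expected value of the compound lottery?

$158,660

EV(A) = 0.84 × 166000 + 0.16 × 20000 = 139440 + 3200 = 142640
EV(B) = 0.25 × 129000 + 0.65 × 189000 + 0.1 × 89000 = 32250 + 122850 + 8900 = 164000
Overall = 0.25 × 142640 + 0.75 × 164000 = 35660 + 123000 = 158660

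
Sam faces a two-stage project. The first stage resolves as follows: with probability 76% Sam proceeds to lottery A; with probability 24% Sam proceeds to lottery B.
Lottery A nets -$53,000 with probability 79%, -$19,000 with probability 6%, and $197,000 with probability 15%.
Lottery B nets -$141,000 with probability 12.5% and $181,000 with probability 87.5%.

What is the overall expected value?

$23,550.40

EV(A) = 0.79 × (-53000) + 0.06 × (-19000) + 0.15 × 197000 = -41870 − 1140 + 29550 = -13460
EV(B) = 0.125 × (-141000) + 0.875 × 181000 = -17625 + 158375 = 140750
Overall = 0.76 × (-13460) + 0.24 × 140750 = -10229.6 + 33780 = 23550.4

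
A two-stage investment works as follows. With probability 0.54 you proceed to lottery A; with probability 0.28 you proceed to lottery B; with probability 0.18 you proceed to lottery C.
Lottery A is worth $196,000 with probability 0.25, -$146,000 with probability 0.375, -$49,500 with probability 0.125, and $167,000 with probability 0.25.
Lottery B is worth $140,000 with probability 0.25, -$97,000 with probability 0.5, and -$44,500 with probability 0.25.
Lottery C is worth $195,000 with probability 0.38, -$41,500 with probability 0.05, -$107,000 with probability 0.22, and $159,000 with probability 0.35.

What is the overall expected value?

$27,948.05

EV(A) = 0.25 × 196000 + 0.375 × (-146000) + 0.125 × (-49500) + 0.25 × 167000 = 49000 − 54750 − 6187.5 + 41750 = 29812.5
EV(B) = 0.25 × 140000 + 0.5 × (-97000) + 0.25 × (-44500) = 35000 − 48500 − 11125 = -24625
EV(C) = 0.38 × 195000 + 0.05 × (-41500) + 0.22 × (-107000) + 0.35 × 159000 = 74100 − 2075 − 23540 + 55650 = 104135
Overall = 0.54 × 29812.5 + 0.28 × (-24625) + 0.18 × 104135 = 16098.75 − 6895 + 18744.3 = 27948.05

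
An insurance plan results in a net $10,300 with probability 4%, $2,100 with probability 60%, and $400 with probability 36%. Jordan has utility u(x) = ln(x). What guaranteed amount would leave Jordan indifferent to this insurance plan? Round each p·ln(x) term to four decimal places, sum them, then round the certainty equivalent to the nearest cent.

E[u] = 0.04·ln(10300) + 0.6·ln(2100) + 0.36·ln(400) = 0.3696 + 4.5898 + 2.1569 = 7.1163
CE = e^7.1163 ≈ 1231.88

$1,231.88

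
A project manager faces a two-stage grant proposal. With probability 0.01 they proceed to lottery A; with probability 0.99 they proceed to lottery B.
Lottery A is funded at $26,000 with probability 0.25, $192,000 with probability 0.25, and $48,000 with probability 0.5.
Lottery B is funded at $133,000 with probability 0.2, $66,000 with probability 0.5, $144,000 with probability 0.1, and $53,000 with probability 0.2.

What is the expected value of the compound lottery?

EV(A) = 0.25 × 26000 + 0.25 × 192000 + 0.5 × 48000 = 6500 + 48000 + 24000 = 78500
EV(B) = 0.2 × 133000 + 0.5 × 66000 + 0.1 × 144000 + 0.2 × 53000 = 26600 + 33000 + 14400 + 10600 = 84600
Overall = 0.01 × 78500 + 0.99 × 84600 = 785 + 83754 = 84539

$84,539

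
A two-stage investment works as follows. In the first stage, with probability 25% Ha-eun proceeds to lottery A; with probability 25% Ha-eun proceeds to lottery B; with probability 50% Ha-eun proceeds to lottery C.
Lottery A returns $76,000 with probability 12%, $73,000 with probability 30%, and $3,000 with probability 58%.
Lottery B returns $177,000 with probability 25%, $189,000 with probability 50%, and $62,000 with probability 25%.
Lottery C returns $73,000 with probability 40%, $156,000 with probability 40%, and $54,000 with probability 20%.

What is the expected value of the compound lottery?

EV(A) = 0.12 × 76000 + 0.3 × 73000 + 0.58 × 3000 = 9120 + 21900 + 1740 = 32760
EV(B) = 0.25 × 177000 + 0.5 × 189000 + 0.25 × 62000 = 44250 + 94500 + 15500 = 154250
EV(C) = 0.4 × 73000 + 0.4 × 156000 + 0.2 × 54000 = 29200 + 62400 + 10800 = 102400
Overall = 0.25 × 32760 + 0.25 × 154250 + 0.5 × 102400 = 8190 + 38562.5 + 51200 = 97952.5

$97,952.50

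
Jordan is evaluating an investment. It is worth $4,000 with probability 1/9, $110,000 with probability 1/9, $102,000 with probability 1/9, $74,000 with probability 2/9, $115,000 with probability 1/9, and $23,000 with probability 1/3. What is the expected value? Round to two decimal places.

$60,888.89

EV = 1/9 × 4000 + 1/9 × 110000 + 1/9 × 102000 + 2/9 × 74000 + 1/9 × 115000 + 1/3 × 23000 = 444.4444 + 12222.2222 + 11333.3333 + 16444.4444 + 12777.7778 + 7666.6667 = 60888.8889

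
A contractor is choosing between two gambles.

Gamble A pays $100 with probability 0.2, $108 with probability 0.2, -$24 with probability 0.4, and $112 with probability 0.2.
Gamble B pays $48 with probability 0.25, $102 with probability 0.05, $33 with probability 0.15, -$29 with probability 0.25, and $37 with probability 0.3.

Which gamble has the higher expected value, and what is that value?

Gamble A = 0.2 × 100 + 0.2 × 108 + 0.4 × (-24) + 0.2 × 112 = 20 + 21.6 − 9.6 + 22.4 = 54.4
Gamble B = 0.25 × 48 + 0.05 × 102 + 0.15 × 33 + 0.25 × (-29) + 0.3 × 37 = 12 + 5.1 + 4.95 − 7.25 + 11.1 = 25.9

Gamble A ($54.40)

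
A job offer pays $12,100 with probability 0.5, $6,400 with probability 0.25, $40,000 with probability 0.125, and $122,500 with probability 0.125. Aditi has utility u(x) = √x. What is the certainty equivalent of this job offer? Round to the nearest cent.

E[u] = 0.5·√12100 + 0.25·√6400 + 0.125·√40000 + 0.125·√122500 = 0.5·110 + 0.25·80 + 0.125·200 + 0.125·350 = 143.75
CE = (143.75)² = 20664.0625

$20,664.06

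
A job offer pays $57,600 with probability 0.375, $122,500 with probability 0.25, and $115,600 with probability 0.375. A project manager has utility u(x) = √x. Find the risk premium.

$2,550

E[u] = 0.375·√57600 + 0.25·√122500 + 0.375·√115600 = 0.375·240 + 0.25·350 + 0.375·340 = 305
CE = (305)² = 93025
Risk premium = EV − CE = 95575 − 93025 = 2550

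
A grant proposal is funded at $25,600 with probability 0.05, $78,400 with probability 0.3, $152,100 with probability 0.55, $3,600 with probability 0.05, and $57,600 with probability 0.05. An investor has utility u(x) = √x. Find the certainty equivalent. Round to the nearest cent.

E[u] = 0.05·√25600 + 0.3·√78400 + 0.55·√152100 + 0.05·√3600 + 0.05·√57600 = 0.05·160 + 0.3·280 + 0.55·390 + 0.05·60 + 0.05·240 = 321.5
CE = (321.5)² = 103362.25

$103,362.25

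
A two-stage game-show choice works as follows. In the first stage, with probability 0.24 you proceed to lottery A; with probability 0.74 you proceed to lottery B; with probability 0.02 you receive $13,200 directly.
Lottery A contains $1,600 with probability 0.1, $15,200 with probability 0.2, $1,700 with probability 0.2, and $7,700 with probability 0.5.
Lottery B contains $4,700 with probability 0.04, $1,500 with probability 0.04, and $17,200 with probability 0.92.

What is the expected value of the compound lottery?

$13,930.88

EV(A) = 0.1 × 1600 + 0.2 × 15200 + 0.2 × 1700 + 0.5 × 7700 = 160 + 3040 + 340 + 3850 = 7390
EV(B) = 0.04 × 4700 + 0.04 × 1500 + 0.92 × 17200 = 188 + 60 + 15824 = 16072
Branch C: 13200 (certain)
Overall = 0.24 × 7390 + 0.74 × 16072 + 0.02 × 13200 = 1773.6 + 11893.28 + 264 = 13930.88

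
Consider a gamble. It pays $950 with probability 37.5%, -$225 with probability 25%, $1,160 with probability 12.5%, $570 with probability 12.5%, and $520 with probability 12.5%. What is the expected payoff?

EV = 0.375 × 950 + 0.25 × (-225) + 0.125 × 1160 + 0.125 × 570 + 0.125 × 520 = 356.25 − 56.25 + 145 + 71.25 + 65 = 581.25

$581.25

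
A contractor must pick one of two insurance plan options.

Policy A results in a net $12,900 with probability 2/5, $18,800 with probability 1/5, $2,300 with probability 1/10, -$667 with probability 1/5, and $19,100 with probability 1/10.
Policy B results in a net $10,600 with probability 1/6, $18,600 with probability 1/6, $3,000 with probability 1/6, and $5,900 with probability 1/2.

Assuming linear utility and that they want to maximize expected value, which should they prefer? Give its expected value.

Policy A ($10,926.60)

Policy A = 2/5 × 12900 + 1/5 × 18800 + 1/10 × 2300 + 1/5 × (-667) + 1/10 × 19100 = 5160 + 3760 + 230 − 133.4 + 1910 = 10926.6
Policy B = 1/6 × 10600 + 1/6 × 18600 + 1/6 × 3000 + 1/2 × 5900 = 1766.6667 + 3100 + 500 + 2950 = 8316.6667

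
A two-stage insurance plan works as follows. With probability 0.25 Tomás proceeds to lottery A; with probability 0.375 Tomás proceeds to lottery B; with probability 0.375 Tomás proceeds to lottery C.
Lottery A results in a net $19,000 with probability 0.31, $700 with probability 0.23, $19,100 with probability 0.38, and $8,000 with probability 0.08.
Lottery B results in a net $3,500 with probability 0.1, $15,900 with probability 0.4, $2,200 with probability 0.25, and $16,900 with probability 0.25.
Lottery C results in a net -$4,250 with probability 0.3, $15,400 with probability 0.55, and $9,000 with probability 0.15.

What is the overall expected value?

EV(A) = 0.31 × 19000 + 0.23 × 700 + 0.38 × 19100 + 0.08 × 8000 = 5890 + 161 + 7258 + 640 = 13949
EV(B) = 0.1 × 3500 + 0.4 × 15900 + 0.25 × 2200 + 0.25 × 16900 = 350 + 6360 + 550 + 4225 = 11485
EV(C) = 0.3 × (-4250) + 0.55 × 15400 + 0.15 × 9000 = -1275 + 8470 + 1350 = 8545
Overall = 0.25 × 13949 + 0.375 × 11485 + 0.375 × 8545 = 3487.25 + 4306.875 + 3204.375 = 10998.5

$10,998.50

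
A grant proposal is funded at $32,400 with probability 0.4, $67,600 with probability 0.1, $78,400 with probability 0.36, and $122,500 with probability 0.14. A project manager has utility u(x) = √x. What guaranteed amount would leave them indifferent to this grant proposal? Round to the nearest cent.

$61,404.84

E[u] = 0.4·√32400 + 0.1·√67600 + 0.36·√78400 + 0.14·√122500 = 0.4·180 + 0.1·260 + 0.36·280 + 0.14·350 = 247.8
CE = (247.8)² = 61404.84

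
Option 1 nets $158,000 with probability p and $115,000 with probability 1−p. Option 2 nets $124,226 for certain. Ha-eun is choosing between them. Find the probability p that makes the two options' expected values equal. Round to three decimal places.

p·158000 + (1−p)·115000 = 124226
43000p + 115000 = 124226
p = (124226 − 115000) / 43000

p = 0.215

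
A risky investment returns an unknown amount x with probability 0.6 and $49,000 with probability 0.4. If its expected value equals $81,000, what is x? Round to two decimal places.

0.6·x + 0.4·49000 = 81000
0.6·x = 81000 − 19600 = 61400
x = 61400 / 0.6 = 102333.3333

x = $102,333.33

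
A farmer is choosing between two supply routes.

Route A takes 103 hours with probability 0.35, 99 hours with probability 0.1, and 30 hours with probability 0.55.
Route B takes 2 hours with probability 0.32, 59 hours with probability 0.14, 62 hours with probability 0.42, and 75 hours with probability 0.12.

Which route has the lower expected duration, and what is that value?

Route B (43.94 hours)

Route A = 0.35 × 103 + 0.1 × 99 + 0.55 × 30 = 36.05 + 9.9 + 16.5 = 62.45
Route B = 0.32 × 2 + 0.14 × 59 + 0.42 × 62 + 0.12 × 75 = 0.64 + 8.26 + 26.04 + 9 = 43.94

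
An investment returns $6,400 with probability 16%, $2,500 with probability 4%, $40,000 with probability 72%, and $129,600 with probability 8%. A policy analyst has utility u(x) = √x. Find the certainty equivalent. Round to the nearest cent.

$35,193.76

E[u] = 0.16·√6400 + 0.04·√2500 + 0.72·√40000 + 0.08·√129600 = 0.16·80 + 0.04·50 + 0.72·200 + 0.08·360 = 187.6
CE = (187.6)² = 35193.76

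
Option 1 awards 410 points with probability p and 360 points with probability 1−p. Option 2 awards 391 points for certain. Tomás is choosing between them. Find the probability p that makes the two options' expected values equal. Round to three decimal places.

p = 0.620

p·410 + (1−p)·360 = 391
50p + 360 = 391
p = (391 − 360) / 50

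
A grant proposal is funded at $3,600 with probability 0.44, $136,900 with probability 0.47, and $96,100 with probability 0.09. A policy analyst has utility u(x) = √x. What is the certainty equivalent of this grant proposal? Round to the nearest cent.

$52,075.24

E[u] = 0.44·√3600 + 0.47·√136900 + 0.09·√96100 = 0.44·60 + 0.47·370 + 0.09·310 = 228.2
CE = (228.2)² = 52075.24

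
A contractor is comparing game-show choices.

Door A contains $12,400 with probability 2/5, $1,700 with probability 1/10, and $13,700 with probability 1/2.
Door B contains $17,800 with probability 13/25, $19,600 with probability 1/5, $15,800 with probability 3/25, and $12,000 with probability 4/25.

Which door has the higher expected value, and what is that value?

Door A = 2/5 × 12400 + 1/10 × 1700 + 1/2 × 13700 = 4960 + 170 + 6850 = 11980
Door B = 13/25 × 17800 + 1/5 × 19600 + 3/25 × 15800 + 4/25 × 12000 = 9256 + 3920 + 1896 + 1920 = 16992

Door B ($16,992)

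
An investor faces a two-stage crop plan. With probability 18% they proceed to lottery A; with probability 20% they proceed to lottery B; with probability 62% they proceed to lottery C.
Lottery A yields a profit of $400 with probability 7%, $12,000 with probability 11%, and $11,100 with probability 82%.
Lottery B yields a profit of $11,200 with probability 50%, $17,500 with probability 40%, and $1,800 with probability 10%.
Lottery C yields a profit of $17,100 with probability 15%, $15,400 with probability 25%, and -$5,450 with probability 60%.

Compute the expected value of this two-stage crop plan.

$6,386.90

EV(A) = 0.07 × 400 + 0.11 × 12000 + 0.82 × 11100 = 28 + 1320 + 9102 = 10450
EV(B) = 0.5 × 11200 + 0.4 × 17500 + 0.1 × 1800 = 5600 + 7000 + 180 = 12780
EV(C) = 0.15 × 17100 + 0.25 × 15400 + 0.6 × (-5450) = 2565 + 3850 − 3270 = 3145
Overall = 0.18 × 10450 + 0.2 × 12780 + 0.62 × 3145 = 1881 + 2556 + 1949.9 = 6386.9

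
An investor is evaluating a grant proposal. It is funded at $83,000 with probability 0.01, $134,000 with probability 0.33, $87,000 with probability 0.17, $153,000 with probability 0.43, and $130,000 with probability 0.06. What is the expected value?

$133,430

EV = 0.01 × 83000 + 0.33 × 134000 + 0.17 × 87000 + 0.43 × 153000 + 0.06 × 130000 = 830 + 44220 + 14790 + 65790 + 7800 = 133430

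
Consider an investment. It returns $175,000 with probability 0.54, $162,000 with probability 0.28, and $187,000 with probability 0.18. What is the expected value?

EV = 0.54 × 175000 + 0.28 × 162000 + 0.18 × 187000 = 94500 + 45360 + 33660 = 173520

$173,520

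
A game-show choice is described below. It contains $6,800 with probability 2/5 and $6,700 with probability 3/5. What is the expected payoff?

$6,740

EV = 2/5 × 6800 + 3/5 × 6700 = 2720 + 4020 = 6740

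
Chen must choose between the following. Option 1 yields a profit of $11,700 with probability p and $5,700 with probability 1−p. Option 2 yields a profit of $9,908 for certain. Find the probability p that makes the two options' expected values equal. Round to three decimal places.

p = 0.701

p·11700 + (1−p)·5700 = 9908
6000p + 5700 = 9908
p = (9908 − 5700) / 6000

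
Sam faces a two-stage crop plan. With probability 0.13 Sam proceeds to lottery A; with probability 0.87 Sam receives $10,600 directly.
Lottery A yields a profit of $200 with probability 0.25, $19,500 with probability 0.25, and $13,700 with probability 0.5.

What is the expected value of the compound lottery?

$10,752.75

EV(A) = 0.25 × 200 + 0.25 × 19500 + 0.5 × 13700 = 50 + 4875 + 6850 = 11775
Branch B: 10600 (certain)
Overall = 0.13 × 11775 + 0.87 × 10600 = 1530.75 + 9222 = 10752.75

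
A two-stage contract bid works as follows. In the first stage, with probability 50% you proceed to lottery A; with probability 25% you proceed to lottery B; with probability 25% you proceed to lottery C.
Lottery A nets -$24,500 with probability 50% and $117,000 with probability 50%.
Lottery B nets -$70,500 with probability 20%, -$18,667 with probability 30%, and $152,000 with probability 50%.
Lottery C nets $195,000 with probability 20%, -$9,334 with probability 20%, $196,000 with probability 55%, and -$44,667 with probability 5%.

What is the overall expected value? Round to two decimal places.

EV(A) = 0.5 × (-24500) + 0.5 × 117000 = -12250 + 58500 = 46250
EV(B) = 0.2 × (-70500) + 0.3 × (-18667) + 0.5 × 152000 = -14100 − 5600.1 + 76000 = 56299.9
EV(C) = 0.2 × 195000 + 0.2 × (-9334) + 0.55 × 196000 + 0.05 × (-44667) = 39000 − 1866.8 + 107800 − 2233.35 = 142699.85
Overall = 0.5 × 46250 + 0.25 × 56299.9 + 0.25 × 142699.85 = 23125 + 14074.975 + 35674.9625 = 72874.9375

$72,874.94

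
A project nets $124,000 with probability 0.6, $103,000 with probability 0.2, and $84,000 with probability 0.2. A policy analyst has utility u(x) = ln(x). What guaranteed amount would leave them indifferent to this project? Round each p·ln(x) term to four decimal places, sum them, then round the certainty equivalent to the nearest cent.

$110,525.33

E[u] = 0.6·ln(124000) + 0.2·ln(103000) + 0.2·ln(84000) = 7.0368 + 2.3085 + 2.2677 = 11.6130
CE = e^11.6130 ≈ 110525.33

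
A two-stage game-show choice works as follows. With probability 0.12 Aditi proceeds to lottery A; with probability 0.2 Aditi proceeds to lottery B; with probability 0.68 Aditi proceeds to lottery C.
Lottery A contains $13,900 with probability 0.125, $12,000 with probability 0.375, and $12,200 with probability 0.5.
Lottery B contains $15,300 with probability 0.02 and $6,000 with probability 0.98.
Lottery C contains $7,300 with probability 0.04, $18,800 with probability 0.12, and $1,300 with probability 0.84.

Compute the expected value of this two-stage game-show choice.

EV(A) = 0.125 × 13900 + 0.375 × 12000 + 0.5 × 12200 = 1737.5 + 4500 + 6100 = 12337.5
EV(B) = 0.02 × 15300 + 0.98 × 6000 = 306 + 5880 = 6186
EV(C) = 0.04 × 7300 + 0.12 × 18800 + 0.84 × 1300 = 292 + 2256 + 1092 = 3640
Overall = 0.12 × 12337.5 + 0.2 × 6186 + 0.68 × 3640 = 1480.5 + 1237.2 + 2475.2 = 5192.9

$5,192.90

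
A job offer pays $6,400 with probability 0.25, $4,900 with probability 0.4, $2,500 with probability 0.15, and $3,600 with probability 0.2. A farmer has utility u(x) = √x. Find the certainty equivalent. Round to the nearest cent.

E[u] = 0.25·√6400 + 0.4·√4900 + 0.15·√2500 + 0.2·√3600 = 0.25·80 + 0.4·70 + 0.15·50 + 0.2·60 = 67.5
CE = (67.5)² = 4556.25

$4,556.25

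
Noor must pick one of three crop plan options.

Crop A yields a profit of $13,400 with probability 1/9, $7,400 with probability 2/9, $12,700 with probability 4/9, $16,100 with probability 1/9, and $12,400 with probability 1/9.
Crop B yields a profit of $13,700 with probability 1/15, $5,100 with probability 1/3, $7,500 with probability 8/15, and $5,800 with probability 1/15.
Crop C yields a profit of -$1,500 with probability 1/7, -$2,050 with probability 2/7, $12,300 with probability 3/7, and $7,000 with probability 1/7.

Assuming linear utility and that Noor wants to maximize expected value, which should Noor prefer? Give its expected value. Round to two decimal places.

Crop A ($11,944.44)

Crop A = 1/9 × 13400 + 2/9 × 7400 + 4/9 × 12700 + 1/9 × 16100 + 1/9 × 12400 = 1488.8889 + 1644.4444 + 5644.4444 + 1788.8889 + 1377.7778 = 11944.4444
Crop B = 1/15 × 13700 + 1/3 × 5100 + 8/15 × 7500 + 1/15 × 5800 = 913.3333 + 1700 + 4000 + 386.6667 = 7000
Crop C = 1/7 × (-1500) + 2/7 × (-2050) + 3/7 × 12300 + 1/7 × 7000 = -214.2857 − 585.7143 + 5271.4286 + 1000 = 5471.4286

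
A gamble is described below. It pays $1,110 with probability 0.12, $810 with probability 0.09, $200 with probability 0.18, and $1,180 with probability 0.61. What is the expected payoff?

$961.90

EV = 0.12 × 1110 + 0.09 × 810 + 0.18 × 200 + 0.61 × 1180 = 133.2 + 72.9 + 36 + 719.8 = 961.9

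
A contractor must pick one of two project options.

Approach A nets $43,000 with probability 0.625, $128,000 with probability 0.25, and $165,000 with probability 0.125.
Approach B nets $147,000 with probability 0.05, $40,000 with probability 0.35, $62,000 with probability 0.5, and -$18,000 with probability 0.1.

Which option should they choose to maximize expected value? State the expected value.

Approach A = 0.625 × 43000 + 0.25 × 128000 + 0.125 × 165000 = 26875 + 32000 + 20625 = 79500
Approach B = 0.05 × 147000 + 0.35 × 40000 + 0.5 × 62000 + 0.1 × (-18000) = 7350 + 14000 + 31000 − 1800 = 50550

Approach A ($79,500)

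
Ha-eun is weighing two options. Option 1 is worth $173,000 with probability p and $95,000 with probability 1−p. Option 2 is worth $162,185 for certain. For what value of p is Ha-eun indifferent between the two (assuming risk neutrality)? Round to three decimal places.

p·173000 + (1−p)·95000 = 162185
78000p + 95000 = 162185
p = (162185 − 95000) / 78000

p = 0.861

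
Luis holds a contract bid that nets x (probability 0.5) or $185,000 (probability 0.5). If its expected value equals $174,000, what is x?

0.5·x + 0.5·185000 = 174000
0.5·x = 174000 − 92500 = 81500
x = 81500 / 0.5 = 163000

x = $163,000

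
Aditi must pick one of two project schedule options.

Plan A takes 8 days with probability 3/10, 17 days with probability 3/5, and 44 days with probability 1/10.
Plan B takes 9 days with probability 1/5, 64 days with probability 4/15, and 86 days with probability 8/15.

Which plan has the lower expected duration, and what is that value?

Plan A (17 days)

Plan A = 3/10 × 8 + 3/5 × 17 + 1/10 × 44 = 2.4 + 10.2 + 4.4 = 17
Plan B = 1/5 × 9 + 4/15 × 64 + 8/15 × 86 = 1.8 + 17.0667 + 45.8667 = 64.7333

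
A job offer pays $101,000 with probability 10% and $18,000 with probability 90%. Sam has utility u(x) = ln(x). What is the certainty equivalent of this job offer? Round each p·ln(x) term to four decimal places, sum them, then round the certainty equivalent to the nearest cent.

E[u] = 0.1·ln(101000) + 0.9·ln(18000) = 1.1523 + 8.8183 = 9.9706
CE = e^9.9706 ≈ 21388.31

$21,388.31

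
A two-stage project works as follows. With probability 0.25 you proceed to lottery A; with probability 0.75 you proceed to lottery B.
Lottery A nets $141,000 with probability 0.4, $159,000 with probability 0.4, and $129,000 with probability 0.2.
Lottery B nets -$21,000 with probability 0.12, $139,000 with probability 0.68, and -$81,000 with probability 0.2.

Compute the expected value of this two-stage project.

$93,300

EV(A) = 0.4 × 141000 + 0.4 × 159000 + 0.2 × 129000 = 56400 + 63600 + 25800 = 145800
EV(B) = 0.12 × (-21000) + 0.68 × 139000 + 0.2 × (-81000) = -2520 + 94520 − 16200 = 75800
Overall = 0.25 × 145800 + 0.75 × 75800 = 36450 + 56850 = 93300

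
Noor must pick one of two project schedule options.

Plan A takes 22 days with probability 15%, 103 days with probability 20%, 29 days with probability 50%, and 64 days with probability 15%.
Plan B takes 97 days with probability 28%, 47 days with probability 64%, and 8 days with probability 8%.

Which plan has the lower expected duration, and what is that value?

Plan A = 0.15 × 22 + 0.2 × 103 + 0.5 × 29 + 0.15 × 64 = 3.3 + 20.6 + 14.5 + 9.6 = 48
Plan B = 0.28 × 97 + 0.64 × 47 + 0.08 × 8 = 27.16 + 30.08 + 0.64 = 57.88

Plan A (48 days)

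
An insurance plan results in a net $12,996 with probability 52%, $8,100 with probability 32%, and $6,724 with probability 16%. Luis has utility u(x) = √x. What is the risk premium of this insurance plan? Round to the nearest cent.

$184.32

E[u] = 0.52·√12996 + 0.32·√8100 + 0.16·√6724 = 0.52·114 + 0.32·90 + 0.16·82 = 101.2
CE = (101.2)² = 10241.44
Risk premium = EV − CE = 10425.76 − 10241.44 = 184.32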